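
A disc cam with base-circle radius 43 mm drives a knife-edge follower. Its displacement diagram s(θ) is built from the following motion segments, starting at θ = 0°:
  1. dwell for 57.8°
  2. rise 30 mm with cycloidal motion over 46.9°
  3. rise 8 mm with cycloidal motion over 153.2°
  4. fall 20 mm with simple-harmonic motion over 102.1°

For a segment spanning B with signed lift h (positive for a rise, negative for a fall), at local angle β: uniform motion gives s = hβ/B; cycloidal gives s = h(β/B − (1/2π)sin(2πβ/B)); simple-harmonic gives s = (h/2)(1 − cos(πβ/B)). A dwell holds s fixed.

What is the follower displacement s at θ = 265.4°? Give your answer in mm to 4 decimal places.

seg 1 [0°–57.8°] dwell: s stays 0.0000
seg 2 [57.8°–104.7°] cycloidal, h=30: full span → s += 30 → s = 30.0000
seg 3 [104.7°–257.9°] cycloidal, h=8: full span → s += 8 → s = 38.0000
seg 4 [257.9°–360°] simple-harmonic, h=-20: θ=265.4° here. β=7.5, B=102.1. -20/2·(1 − cos(π·0.0735)) = -0.2651 → s = 37.7349

37.7349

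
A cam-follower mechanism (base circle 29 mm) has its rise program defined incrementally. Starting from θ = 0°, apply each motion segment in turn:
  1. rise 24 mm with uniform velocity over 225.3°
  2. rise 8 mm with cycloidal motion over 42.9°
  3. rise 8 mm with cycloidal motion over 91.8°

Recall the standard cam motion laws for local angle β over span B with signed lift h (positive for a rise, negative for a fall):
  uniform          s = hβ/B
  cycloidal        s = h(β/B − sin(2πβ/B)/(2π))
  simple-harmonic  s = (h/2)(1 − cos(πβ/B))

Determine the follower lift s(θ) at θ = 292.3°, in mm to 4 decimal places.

seg 1 [0°–225.3°] uniform, h=24: full span → s += 24 → s = 24.0000
seg 2 [225.3°–268.2°] cycloidal, h=8: full span → s += 8 → s = 32.0000
seg 3 [268.2°–360°] cycloidal, h=8: θ=292.3° here. β=24.1, B=91.8. 8·(0.2625 − sin(2π·0.2625)/(2π)) = 0.8309 → s = 32.8309

32.8309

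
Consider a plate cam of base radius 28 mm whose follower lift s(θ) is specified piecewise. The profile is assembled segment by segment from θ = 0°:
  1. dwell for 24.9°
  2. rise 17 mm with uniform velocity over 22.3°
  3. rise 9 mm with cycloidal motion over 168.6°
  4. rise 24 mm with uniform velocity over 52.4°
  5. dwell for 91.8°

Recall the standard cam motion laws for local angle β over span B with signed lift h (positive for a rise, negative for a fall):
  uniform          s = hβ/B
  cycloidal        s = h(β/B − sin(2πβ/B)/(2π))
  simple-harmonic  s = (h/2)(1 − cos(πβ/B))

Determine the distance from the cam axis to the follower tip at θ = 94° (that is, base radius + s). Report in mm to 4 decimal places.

seg 1 [0°–24.9°] dwell: s stays 0.0000
seg 2 [24.9°–47.2°] uniform, h=17: full span → s += 17 → s = 17.0000
seg 3 [47.2°–215.8°] cycloidal, h=9: θ=94° here. β=46.8, B=168.6. 9·(0.2776 − sin(2π·0.2776)/(2π)) = 1.0873 → s = 18.0873
radial distance = base radius + s = 28 + 18.0873 = 46.0873

46.0873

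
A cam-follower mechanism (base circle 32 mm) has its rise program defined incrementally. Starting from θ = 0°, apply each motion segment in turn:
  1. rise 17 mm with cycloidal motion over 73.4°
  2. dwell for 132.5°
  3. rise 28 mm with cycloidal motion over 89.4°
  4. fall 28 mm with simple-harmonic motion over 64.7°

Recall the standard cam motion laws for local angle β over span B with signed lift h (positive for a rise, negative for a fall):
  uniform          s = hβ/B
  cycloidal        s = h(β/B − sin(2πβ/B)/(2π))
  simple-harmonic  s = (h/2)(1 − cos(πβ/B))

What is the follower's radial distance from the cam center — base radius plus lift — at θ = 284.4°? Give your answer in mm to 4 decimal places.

seg 1 [0°–73.4°] cycloidal, h=17: full span → s += 17 → s = 17.0000
seg 2 [73.4°–205.9°] dwell: s stays 17.0000
seg 3 [205.9°–295.3°] cycloidal, h=28: θ=284.4° here. β=78.5, B=89.4. 28·(0.8781 − sin(2π·0.8781)/(2π)) = 27.6757 → s = 44.6757
radial distance = base radius + s = 32 + 44.6757 = 76.6757

76.6757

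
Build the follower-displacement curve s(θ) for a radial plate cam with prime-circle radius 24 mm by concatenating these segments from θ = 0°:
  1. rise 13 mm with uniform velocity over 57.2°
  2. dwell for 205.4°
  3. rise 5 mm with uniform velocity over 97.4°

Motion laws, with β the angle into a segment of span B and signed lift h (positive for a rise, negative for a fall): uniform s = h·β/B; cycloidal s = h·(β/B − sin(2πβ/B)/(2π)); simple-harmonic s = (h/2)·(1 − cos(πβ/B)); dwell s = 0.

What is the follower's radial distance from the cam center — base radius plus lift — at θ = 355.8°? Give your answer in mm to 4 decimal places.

seg 1 [0°–57.2°] uniform, h=13: full span → s += 13 → s = 13.0000
seg 2 [57.2°–262.6°] dwell: s stays 13.0000
seg 3 [262.6°–360°] uniform, h=5: θ=355.8° here. β=93.2, B=97.4. 5·93.2/97.4 = 4.7844 → s = 17.7844
radial distance = base radius + s = 24 + 17.7844 = 41.7844

41.7844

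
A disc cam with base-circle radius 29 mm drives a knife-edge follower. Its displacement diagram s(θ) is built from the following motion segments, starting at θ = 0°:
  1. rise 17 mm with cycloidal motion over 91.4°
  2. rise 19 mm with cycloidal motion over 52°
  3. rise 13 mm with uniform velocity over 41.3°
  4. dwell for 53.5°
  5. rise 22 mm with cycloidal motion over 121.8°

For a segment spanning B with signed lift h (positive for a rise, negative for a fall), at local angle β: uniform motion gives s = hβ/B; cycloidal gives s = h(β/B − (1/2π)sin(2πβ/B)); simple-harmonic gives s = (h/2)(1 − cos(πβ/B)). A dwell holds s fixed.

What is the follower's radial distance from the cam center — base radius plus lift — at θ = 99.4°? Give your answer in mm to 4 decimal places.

seg 1 [0°–91.4°] cycloidal, h=17: full span → s += 17 → s = 17.0000
seg 2 [91.4°–143.4°] cycloidal, h=19: θ=99.4° here. β=8, B=52. 19·(0.1538 − sin(2π·0.1538)/(2π)) = 0.4344 → s = 17.4344
radial distance = base radius + s = 29 + 17.4344 = 46.4344

46.4344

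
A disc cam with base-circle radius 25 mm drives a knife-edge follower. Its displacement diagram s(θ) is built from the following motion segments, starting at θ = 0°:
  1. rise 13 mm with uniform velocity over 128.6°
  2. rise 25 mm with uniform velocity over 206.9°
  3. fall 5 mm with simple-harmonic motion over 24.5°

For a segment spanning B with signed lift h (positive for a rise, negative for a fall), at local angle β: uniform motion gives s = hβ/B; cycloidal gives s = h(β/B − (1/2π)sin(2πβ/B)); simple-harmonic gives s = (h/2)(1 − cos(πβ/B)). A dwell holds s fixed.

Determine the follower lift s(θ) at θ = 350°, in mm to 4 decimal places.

seg 1 [0°–128.6°] uniform, h=13: full span → s += 13 → s = 13.0000
seg 2 [128.6°–335.5°] uniform, h=25: full span → s += 25 → s = 38.0000
seg 3 [335.5°–360°] simple-harmonic, h=-5: θ=350° here. β=14.5, B=24.5. -5/2·(1 − cos(π·0.5918)) = -3.2113 → s = 34.7887

34.7887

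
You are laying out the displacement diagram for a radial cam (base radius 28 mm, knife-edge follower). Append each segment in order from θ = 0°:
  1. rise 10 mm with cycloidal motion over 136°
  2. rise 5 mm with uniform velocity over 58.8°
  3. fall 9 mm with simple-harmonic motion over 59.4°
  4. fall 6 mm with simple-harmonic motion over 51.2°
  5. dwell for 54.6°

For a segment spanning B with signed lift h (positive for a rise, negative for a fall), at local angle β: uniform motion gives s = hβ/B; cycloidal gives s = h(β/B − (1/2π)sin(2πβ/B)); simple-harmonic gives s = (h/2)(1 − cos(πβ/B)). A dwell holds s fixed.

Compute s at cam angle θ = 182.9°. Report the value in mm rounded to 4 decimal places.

seg 1 [0°–136°] cycloidal, h=10: full span → s += 10 → s = 10.0000
seg 2 [136°–194.8°] uniform, h=5: θ=182.9° here. β=46.9, B=58.8. 5·46.9/58.8 = 3.9881 → s = 13.9881

13.9881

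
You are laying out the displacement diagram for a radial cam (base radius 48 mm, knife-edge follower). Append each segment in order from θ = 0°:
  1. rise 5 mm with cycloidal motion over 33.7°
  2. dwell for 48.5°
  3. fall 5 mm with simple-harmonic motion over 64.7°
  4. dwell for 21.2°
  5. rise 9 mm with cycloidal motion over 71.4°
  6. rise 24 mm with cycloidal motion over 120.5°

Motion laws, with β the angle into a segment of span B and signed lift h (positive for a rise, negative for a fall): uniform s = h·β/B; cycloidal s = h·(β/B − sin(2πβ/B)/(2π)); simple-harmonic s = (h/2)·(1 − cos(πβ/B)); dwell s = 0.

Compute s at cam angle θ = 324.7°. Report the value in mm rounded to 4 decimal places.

seg 1 [0°–33.7°] cycloidal, h=5: full span → s += 5 → s = 5.0000
seg 2 [33.7°–82.2°] dwell: s stays 5.0000
seg 3 [82.2°–146.9°] simple-harmonic, h=-5: full span → s += -5 → s = 0.0000
seg 4 [146.9°–168.1°] dwell: s stays 0.0000
seg 5 [168.1°–239.5°] cycloidal, h=9: full span → s += 9 → s = 9.0000
seg 6 [239.5°–360°] cycloidal, h=24: θ=324.7° here. β=85.2, B=120.5. 24·(0.7071 − sin(2π·0.7071)/(2π)) = 20.6508 → s = 29.6508

29.6508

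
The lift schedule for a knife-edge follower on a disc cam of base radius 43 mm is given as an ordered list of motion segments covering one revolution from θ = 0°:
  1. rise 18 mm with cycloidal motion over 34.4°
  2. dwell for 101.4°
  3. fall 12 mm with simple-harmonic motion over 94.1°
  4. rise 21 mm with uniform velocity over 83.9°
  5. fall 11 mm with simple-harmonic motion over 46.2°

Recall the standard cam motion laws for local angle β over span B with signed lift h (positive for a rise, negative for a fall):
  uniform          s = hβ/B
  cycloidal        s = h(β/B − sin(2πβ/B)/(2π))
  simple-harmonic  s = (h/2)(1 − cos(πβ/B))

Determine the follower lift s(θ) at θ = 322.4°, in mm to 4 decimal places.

seg 1 [0°–34.4°] cycloidal, h=18: full span → s += 18 → s = 18.0000
seg 2 [34.4°–135.8°] dwell: s stays 18.0000
seg 3 [135.8°–229.9°] simple-harmonic, h=-12: full span → s += -12 → s = 6.0000
seg 4 [229.9°–313.8°] uniform, h=21: full span → s += 21 → s = 27.0000
seg 5 [313.8°–360°] simple-harmonic, h=-11: θ=322.4° here. β=8.6, B=46.2. -11/2·(1 − cos(π·0.1861)) = -0.9140 → s = 26.0860

26.0860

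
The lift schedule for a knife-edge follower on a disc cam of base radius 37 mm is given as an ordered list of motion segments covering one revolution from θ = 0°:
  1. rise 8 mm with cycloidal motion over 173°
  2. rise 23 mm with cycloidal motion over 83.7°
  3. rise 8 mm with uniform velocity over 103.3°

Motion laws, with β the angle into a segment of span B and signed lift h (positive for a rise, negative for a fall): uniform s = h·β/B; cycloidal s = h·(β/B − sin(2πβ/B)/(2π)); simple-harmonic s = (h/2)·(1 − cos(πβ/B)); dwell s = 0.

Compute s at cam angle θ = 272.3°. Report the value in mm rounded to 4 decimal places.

seg 1 [0°–173°] cycloidal, h=8: full span → s += 8 → s = 8.0000
seg 2 [173°–256.7°] cycloidal, h=23: full span → s += 23 → s = 31.0000
seg 3 [256.7°–360°] uniform, h=8: θ=272.3° here. β=15.6, B=103.3. 8·15.6/103.3 = 1.2081 → s = 32.2081

32.2081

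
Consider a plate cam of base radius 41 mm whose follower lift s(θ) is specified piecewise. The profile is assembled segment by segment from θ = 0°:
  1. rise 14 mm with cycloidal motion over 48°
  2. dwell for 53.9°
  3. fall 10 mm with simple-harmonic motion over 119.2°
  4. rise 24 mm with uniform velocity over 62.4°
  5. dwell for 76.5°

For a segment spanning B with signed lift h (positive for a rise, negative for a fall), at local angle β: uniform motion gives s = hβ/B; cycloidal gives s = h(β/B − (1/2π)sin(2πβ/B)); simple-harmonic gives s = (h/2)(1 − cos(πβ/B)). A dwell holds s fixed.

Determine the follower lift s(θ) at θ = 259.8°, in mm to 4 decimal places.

seg 1 [0°–48°] cycloidal, h=14: full span → s += 14 → s = 14.0000
seg 2 [48°–101.9°] dwell: s stays 14.0000
seg 3 [101.9°–221.1°] simple-harmonic, h=-10: full span → s += -10 → s = 4.0000
seg 4 [221.1°–283.5°] uniform, h=24: θ=259.8° here. β=38.7, B=62.4. 24·38.7/62.4 = 14.8846 → s = 18.8846

18.8846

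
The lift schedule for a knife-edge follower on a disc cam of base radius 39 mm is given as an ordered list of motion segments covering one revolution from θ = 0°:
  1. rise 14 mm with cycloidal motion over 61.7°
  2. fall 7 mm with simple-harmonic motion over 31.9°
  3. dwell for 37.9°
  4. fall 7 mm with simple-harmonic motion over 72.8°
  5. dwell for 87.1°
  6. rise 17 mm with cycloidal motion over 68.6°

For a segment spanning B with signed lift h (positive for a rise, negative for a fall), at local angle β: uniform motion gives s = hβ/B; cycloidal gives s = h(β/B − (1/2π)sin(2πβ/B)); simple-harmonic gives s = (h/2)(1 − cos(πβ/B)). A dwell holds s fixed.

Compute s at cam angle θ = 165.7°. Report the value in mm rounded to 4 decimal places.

seg 1 [0°–61.7°] cycloidal, h=14: full span → s += 14 → s = 14.0000
seg 2 [61.7°–93.6°] simple-harmonic, h=-7: full span → s += -7 → s = 7.0000
seg 3 [93.6°–131.5°] dwell: s stays 7.0000
seg 4 [131.5°–204.3°] simple-harmonic, h=-7: θ=165.7° here. β=34.2, B=72.8. -7/2·(1 − cos(π·0.4698)) = -3.1682 → s = 3.8318

3.8318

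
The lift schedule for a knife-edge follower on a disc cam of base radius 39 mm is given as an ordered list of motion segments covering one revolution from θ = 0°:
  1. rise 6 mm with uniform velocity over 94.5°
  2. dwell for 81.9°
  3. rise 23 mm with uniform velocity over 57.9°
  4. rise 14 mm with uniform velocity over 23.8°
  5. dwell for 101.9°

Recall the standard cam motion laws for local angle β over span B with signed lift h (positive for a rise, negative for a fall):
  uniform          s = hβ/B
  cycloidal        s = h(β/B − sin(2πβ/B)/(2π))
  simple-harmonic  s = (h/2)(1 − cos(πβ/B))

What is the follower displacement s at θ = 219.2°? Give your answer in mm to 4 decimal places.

seg 1 [0°–94.5°] uniform, h=6: full span → s += 6 → s = 6.0000
seg 2 [94.5°–176.4°] dwell: s stays 6.0000
seg 3 [176.4°–234.3°] uniform, h=23: θ=219.2° here. β=42.8, B=57.9. 23·42.8/57.9 = 17.0017 → s = 23.0017

23.0017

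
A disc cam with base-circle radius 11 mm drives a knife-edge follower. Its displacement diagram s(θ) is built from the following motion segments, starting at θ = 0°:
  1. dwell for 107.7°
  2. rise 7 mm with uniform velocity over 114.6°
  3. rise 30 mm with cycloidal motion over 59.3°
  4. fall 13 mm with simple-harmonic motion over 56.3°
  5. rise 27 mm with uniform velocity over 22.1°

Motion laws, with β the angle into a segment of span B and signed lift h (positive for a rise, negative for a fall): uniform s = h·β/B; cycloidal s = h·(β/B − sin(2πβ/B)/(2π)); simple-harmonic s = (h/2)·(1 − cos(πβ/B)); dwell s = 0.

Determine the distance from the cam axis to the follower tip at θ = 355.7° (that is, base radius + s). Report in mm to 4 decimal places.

seg 1 [0°–107.7°] dwell: s stays 0.0000
seg 2 [107.7°–222.3°] uniform, h=7: full span → s += 7 → s = 7.0000
seg 3 [222.3°–281.6°] cycloidal, h=30: full span → s += 30 → s = 37.0000
seg 4 [281.6°–337.9°] simple-harmonic, h=-13: full span → s += -13 → s = 24.0000
seg 5 [337.9°–360°] uniform, h=27: θ=355.7° here. β=17.8, B=22.1. 27·17.8/22.1 = 21.7466 → s = 45.7466
radial distance = base radius + s = 11 + 45.7466 = 56.7466

56.7466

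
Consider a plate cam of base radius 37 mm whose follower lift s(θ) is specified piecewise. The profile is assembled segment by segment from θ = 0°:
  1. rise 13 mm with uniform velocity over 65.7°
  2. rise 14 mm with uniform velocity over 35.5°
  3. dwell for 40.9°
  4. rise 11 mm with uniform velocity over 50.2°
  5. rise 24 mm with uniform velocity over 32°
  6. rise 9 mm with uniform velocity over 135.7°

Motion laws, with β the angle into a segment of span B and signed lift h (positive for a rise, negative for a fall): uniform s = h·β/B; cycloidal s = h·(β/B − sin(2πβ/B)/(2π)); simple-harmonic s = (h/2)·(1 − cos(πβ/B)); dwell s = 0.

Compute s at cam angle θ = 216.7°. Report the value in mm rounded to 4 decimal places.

seg 1 [0°–65.7°] uniform, h=13: full span → s += 13 → s = 13.0000
seg 2 [65.7°–101.2°] uniform, h=14: full span → s += 14 → s = 27.0000
seg 3 [101.2°–142.1°] dwell: s stays 27.0000
seg 4 [142.1°–192.3°] uniform, h=11: full span → s += 11 → s = 38.0000
seg 5 [192.3°–224.3°] uniform, h=24: θ=216.7° here. β=24.4, B=32. 24·24.4/32 = 18.3000 → s = 56.3000

56.3000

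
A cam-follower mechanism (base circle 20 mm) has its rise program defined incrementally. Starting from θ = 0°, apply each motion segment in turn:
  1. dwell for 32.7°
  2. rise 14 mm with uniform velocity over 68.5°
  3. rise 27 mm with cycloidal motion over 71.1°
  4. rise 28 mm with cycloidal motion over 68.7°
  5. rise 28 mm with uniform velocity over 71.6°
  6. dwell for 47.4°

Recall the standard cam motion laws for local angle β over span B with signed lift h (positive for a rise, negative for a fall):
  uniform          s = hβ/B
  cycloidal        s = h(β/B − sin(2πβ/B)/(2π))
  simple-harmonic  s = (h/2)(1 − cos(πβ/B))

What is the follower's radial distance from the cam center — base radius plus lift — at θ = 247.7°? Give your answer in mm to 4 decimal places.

seg 1 [0°–32.7°] dwell: s stays 0.0000
seg 2 [32.7°–101.2°] uniform, h=14: full span → s += 14 → s = 14.0000
seg 3 [101.2°–172.3°] cycloidal, h=27: full span → s += 27 → s = 41.0000
seg 4 [172.3°–241°] cycloidal, h=28: full span → s += 28 → s = 69.0000
seg 5 [241°–312.6°] uniform, h=28: θ=247.7° here. β=6.7, B=71.6. 28·6.7/71.6 = 2.6201 → s = 71.6201
radial distance = base radius + s = 20 + 71.6201 = 91.6201

91.6201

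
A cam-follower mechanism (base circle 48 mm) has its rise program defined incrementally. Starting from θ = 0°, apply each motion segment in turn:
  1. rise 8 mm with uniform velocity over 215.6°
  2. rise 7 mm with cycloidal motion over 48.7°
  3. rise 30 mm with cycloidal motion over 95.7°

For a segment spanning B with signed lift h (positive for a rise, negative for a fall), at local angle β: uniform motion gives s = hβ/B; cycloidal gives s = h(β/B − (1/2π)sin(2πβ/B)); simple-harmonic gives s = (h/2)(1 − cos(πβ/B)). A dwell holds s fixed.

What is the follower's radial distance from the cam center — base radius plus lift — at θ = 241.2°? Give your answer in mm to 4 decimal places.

seg 1 [0°–215.6°] uniform, h=8: full span → s += 8 → s = 8.0000
seg 2 [215.6°–264.3°] cycloidal, h=7: θ=241.2° here. β=25.6, B=48.7. 7·(0.5257 − sin(2π·0.5257)/(2π)) = 3.8586 → s = 11.8586
radial distance = base radius + s = 48 + 11.8586 = 59.8586

59.8586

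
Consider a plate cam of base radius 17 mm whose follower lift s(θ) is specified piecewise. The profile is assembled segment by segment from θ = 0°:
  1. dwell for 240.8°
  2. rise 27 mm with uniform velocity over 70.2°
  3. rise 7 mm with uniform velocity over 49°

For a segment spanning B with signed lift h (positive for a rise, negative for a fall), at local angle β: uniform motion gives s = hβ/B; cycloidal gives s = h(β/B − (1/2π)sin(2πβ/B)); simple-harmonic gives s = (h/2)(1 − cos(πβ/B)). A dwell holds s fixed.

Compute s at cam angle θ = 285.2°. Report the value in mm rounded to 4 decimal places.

seg 1 [0°–240.8°] dwell: s stays 0.0000
seg 2 [240.8°–311°] uniform, h=27: θ=285.2° here. β=44.4, B=70.2. 27·44.4/70.2 = 17.0769 → s = 17.0769

17.0769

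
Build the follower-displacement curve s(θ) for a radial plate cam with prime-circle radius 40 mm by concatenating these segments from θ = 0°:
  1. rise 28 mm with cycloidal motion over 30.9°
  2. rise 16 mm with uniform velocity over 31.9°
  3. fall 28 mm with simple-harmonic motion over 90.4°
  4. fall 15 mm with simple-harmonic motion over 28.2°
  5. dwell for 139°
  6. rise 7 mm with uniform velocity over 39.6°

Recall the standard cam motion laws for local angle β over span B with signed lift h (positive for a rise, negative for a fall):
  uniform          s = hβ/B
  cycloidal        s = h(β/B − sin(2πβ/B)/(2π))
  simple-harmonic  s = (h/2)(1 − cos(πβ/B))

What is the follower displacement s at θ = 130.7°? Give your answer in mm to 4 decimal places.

seg 1 [0°–30.9°] cycloidal, h=28: full span → s += 28 → s = 28.0000
seg 2 [30.9°–62.8°] uniform, h=16: full span → s += 16 → s = 44.0000
seg 3 [62.8°–153.2°] simple-harmonic, h=-28: θ=130.7° here. β=67.9, B=90.4. -28/2·(1 − cos(π·0.7511)) = -23.9338 → s = 20.0662

20.0662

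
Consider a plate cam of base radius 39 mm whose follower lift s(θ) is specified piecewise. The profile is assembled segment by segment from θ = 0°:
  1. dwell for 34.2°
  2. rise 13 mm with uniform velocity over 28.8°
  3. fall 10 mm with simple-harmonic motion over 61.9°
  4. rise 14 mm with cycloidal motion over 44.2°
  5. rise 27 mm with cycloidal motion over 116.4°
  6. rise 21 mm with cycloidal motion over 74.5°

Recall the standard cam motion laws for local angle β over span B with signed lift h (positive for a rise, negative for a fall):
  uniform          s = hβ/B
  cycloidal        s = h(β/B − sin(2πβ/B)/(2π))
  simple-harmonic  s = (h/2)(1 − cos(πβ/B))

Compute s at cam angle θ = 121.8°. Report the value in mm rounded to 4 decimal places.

seg 1 [0°–34.2°] dwell: s stays 0.0000
seg 2 [34.2°–63°] uniform, h=13: full span → s += 13 → s = 13.0000
seg 3 [63°–124.9°] simple-harmonic, h=-10: θ=121.8° here. β=58.8, B=61.9. -10/2·(1 − cos(π·0.9499)) = -9.9382 → s = 3.0618

3.0618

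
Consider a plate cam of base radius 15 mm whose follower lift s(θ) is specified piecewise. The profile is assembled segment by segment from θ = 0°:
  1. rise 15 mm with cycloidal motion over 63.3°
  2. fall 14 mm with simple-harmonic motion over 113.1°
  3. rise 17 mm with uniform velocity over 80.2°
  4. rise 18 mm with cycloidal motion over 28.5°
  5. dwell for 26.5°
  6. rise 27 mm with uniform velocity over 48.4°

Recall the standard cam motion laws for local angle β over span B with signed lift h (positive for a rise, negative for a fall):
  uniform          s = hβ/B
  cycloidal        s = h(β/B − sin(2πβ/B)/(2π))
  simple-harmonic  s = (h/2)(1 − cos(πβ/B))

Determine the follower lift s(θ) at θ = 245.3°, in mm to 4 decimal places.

seg 1 [0°–63.3°] cycloidal, h=15: full span → s += 15 → s = 15.0000
seg 2 [63.3°–176.4°] simple-harmonic, h=-14: full span → s += -14 → s = 1.0000
seg 3 [176.4°–256.6°] uniform, h=17: θ=245.3° here. β=68.9, B=80.2. 17·68.9/80.2 = 14.6047 → s = 15.6047

15.6047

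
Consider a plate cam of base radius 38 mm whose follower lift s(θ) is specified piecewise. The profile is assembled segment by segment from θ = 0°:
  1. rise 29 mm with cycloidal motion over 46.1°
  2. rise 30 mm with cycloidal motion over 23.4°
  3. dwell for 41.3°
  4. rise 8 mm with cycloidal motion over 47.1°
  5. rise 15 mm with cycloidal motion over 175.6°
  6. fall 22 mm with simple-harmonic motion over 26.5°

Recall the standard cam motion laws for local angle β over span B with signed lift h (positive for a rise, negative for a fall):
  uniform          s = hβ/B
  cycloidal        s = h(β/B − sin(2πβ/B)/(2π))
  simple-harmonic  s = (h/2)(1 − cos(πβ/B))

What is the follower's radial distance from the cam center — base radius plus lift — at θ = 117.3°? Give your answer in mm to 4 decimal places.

seg 1 [0°–46.1°] cycloidal, h=29: full span → s += 29 → s = 29.0000
seg 2 [46.1°–69.5°] cycloidal, h=30: full span → s += 30 → s = 59.0000
seg 3 [69.5°–110.8°] dwell: s stays 59.0000
seg 4 [110.8°–157.9°] cycloidal, h=8: θ=117.3° here. β=6.5, B=47.1. 8·(0.1380 − sin(2π·0.1380)/(2π)) = 0.1332 → s = 59.1332
radial distance = base radius + s = 38 + 59.1332 = 97.1332

97.1332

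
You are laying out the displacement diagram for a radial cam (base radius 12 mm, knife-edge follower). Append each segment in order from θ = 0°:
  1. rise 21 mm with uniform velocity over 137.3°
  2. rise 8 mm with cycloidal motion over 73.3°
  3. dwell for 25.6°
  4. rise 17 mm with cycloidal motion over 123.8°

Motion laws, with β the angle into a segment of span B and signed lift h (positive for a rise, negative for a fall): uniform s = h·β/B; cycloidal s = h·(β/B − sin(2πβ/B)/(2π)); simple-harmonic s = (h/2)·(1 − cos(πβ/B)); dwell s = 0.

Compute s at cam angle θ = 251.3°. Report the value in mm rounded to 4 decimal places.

seg 1 [0°–137.3°] uniform, h=21: full span → s += 21 → s = 21.0000
seg 2 [137.3°–210.6°] cycloidal, h=8: full span → s += 8 → s = 29.0000
seg 3 [210.6°–236.2°] dwell: s stays 29.0000
seg 4 [236.2°–360°] cycloidal, h=17: θ=251.3° here. β=15.1, B=123.8. 17·(0.1220 − sin(2π·0.1220)/(2π)) = 0.1971 → s = 29.1971

29.1971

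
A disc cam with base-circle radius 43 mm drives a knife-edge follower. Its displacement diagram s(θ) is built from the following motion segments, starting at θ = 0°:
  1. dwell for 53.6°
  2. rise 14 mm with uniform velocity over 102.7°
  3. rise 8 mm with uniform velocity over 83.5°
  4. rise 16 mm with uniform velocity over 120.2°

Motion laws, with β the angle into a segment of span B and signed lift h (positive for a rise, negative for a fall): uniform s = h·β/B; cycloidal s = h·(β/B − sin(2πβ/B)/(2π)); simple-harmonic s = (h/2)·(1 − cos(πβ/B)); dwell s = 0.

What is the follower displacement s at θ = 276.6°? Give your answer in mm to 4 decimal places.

seg 1 [0°–53.6°] dwell: s stays 0.0000
seg 2 [53.6°–156.3°] uniform, h=14: full span → s += 14 → s = 14.0000
seg 3 [156.3°–239.8°] uniform, h=8: full span → s += 8 → s = 22.0000
seg 4 [239.8°–360°] uniform, h=16: θ=276.6° here. β=36.8, B=120.2. 16·36.8/120.2 = 4.8985 → s = 26.8985

26.8985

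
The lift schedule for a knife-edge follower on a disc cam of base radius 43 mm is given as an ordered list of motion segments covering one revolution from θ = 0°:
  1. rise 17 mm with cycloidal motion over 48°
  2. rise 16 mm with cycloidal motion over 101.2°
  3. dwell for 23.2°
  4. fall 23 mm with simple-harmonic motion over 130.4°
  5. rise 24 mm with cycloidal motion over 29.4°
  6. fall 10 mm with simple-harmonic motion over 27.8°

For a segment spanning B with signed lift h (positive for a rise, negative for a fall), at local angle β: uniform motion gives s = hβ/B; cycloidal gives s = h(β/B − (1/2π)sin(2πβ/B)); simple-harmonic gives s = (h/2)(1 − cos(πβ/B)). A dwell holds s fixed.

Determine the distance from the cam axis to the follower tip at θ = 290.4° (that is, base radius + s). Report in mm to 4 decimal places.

seg 1 [0°–48°] cycloidal, h=17: full span → s += 17 → s = 17.0000
seg 2 [48°–149.2°] cycloidal, h=16: full span → s += 16 → s = 33.0000
seg 3 [149.2°–172.4°] dwell: s stays 33.0000
seg 4 [172.4°–302.8°] simple-harmonic, h=-23: θ=290.4° here. β=118, B=130.4. -23/2·(1 − cos(π·0.9049)) = -22.4906 → s = 10.5094
radial distance = base radius + s = 43 + 10.5094 = 53.5094

53.5094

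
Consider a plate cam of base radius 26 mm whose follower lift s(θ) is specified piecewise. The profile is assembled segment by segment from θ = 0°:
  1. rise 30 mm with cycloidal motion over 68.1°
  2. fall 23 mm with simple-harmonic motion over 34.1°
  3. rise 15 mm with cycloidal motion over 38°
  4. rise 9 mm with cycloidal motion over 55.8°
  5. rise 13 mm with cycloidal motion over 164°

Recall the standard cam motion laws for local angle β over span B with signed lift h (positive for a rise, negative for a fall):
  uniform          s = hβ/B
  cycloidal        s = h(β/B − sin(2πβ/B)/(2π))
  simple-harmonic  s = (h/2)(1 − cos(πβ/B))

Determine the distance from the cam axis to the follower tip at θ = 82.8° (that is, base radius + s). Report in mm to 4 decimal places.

seg 1 [0°–68.1°] cycloidal, h=30: full span → s += 30 → s = 30.0000
seg 2 [68.1°–102.2°] simple-harmonic, h=-23: θ=82.8° here. β=14.7, B=34.1. -23/2·(1 − cos(π·0.4311)) = -9.0296 → s = 20.9704
radial distance = base radius + s = 26 + 20.9704 = 46.9704

46.9704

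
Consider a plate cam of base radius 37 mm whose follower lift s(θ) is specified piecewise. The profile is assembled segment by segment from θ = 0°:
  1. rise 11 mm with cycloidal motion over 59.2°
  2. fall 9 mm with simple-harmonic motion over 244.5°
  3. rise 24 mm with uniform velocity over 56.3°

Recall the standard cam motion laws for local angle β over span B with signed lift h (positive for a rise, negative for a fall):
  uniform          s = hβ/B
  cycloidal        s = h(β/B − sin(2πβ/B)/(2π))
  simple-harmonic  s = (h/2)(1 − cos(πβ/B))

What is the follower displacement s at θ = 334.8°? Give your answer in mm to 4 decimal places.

seg 1 [0°–59.2°] cycloidal, h=11: full span → s += 11 → s = 11.0000
seg 2 [59.2°–303.7°] simple-harmonic, h=-9: full span → s += -9 → s = 2.0000
seg 3 [303.7°–360°] uniform, h=24: θ=334.8° here. β=31.1, B=56.3. 24·31.1/56.3 = 13.2575 → s = 15.2575

15.2575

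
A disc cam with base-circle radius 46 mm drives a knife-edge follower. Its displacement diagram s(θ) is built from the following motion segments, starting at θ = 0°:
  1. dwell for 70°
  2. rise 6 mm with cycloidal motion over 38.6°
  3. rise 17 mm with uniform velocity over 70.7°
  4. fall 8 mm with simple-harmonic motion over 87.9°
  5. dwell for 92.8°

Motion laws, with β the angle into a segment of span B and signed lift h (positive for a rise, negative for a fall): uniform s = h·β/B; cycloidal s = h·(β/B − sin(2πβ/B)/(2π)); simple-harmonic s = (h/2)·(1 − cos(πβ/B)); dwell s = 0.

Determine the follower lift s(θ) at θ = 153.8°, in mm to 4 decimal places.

seg 1 [0°–70°] dwell: s stays 0.0000
seg 2 [70°–108.6°] cycloidal, h=6: full span → s += 6 → s = 6.0000
seg 3 [108.6°–179.3°] uniform, h=17: θ=153.8° here. β=45.2, B=70.7. 17·45.2/70.7 = 10.8685 → s = 16.8685

16.8685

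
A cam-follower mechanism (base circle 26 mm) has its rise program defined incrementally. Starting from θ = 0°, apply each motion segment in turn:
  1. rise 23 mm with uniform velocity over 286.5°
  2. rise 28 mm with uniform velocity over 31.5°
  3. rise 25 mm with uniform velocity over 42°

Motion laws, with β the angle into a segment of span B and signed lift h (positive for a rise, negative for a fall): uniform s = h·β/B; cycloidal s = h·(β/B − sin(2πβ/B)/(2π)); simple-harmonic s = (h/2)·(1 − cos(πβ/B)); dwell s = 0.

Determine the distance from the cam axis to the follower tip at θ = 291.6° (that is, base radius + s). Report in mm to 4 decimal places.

seg 1 [0°–286.5°] uniform, h=23: full span → s += 23 → s = 23.0000
seg 2 [286.5°–318°] uniform, h=28: θ=291.6° here. β=5.1, B=31.5. 28·5.1/31.5 = 4.5333 → s = 27.5333
radial distance = base radius + s = 26 + 27.5333 = 53.5333

53.5333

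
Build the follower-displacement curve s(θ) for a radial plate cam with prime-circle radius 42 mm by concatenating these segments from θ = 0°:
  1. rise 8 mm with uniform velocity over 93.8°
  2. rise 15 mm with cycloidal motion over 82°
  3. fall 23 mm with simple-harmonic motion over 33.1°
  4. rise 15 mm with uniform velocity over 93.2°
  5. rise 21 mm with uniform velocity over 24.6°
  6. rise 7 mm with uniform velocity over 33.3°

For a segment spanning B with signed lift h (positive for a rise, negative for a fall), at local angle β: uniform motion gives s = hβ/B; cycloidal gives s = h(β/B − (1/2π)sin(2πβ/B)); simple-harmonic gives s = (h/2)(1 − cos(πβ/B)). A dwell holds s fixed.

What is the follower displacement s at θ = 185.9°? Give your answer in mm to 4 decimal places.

seg 1 [0°–93.8°] uniform, h=8: full span → s += 8 → s = 8.0000
seg 2 [93.8°–175.8°] cycloidal, h=15: full span → s += 15 → s = 23.0000
seg 3 [175.8°–208.9°] simple-harmonic, h=-23: θ=185.9° here. β=10.1, B=33.1. -23/2·(1 − cos(π·0.3051)) = -4.8915 → s = 18.1085

18.1085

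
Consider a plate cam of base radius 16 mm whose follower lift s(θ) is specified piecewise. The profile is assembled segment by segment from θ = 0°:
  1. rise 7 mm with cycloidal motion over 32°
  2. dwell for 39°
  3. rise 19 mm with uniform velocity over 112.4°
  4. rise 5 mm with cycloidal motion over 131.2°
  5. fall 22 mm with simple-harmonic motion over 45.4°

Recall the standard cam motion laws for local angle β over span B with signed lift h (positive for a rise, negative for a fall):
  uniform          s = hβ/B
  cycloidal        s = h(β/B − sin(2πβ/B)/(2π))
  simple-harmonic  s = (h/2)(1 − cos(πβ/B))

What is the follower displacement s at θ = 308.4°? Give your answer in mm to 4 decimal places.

seg 1 [0°–32°] cycloidal, h=7: full span → s += 7 → s = 7.0000
seg 2 [32°–71°] dwell: s stays 7.0000
seg 3 [71°–183.4°] uniform, h=19: full span → s += 19 → s = 26.0000
seg 4 [183.4°–314.6°] cycloidal, h=5: θ=308.4° here. β=125, B=131.2. 5·(0.9527 − sin(2π·0.9527)/(2π)) = 4.9965 → s = 30.9965

30.9965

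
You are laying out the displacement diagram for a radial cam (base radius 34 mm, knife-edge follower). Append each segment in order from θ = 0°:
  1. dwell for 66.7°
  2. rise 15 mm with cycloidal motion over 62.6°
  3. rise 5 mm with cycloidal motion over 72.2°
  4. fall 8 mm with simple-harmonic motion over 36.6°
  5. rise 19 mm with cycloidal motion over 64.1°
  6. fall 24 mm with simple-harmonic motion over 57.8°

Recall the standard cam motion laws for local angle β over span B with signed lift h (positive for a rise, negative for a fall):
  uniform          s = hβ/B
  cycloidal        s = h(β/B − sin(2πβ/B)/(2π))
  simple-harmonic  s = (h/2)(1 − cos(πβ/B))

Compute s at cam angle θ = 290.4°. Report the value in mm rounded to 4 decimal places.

seg 1 [0°–66.7°] dwell: s stays 0.0000
seg 2 [66.7°–129.3°] cycloidal, h=15: full span → s += 15 → s = 15.0000
seg 3 [129.3°–201.5°] cycloidal, h=5: full span → s += 5 → s = 20.0000
seg 4 [201.5°–238.1°] simple-harmonic, h=-8: full span → s += -8 → s = 12.0000
seg 5 [238.1°–302.2°] cycloidal, h=19: θ=290.4° here. β=52.3, B=64.1. 19·(0.8159 − sin(2π·0.8159)/(2π)) = 18.2706 → s = 30.2706

30.2706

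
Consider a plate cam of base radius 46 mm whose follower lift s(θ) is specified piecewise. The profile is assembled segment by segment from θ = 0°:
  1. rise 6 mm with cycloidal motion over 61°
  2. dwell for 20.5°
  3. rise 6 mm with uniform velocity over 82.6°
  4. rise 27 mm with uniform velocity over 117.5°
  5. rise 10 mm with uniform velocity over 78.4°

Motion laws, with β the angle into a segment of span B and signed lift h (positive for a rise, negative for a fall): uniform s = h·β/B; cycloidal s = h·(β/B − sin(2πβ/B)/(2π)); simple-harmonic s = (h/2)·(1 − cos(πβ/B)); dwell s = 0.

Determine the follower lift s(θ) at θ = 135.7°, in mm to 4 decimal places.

seg 1 [0°–61°] cycloidal, h=6: full span → s += 6 → s = 6.0000
seg 2 [61°–81.5°] dwell: s stays 6.0000
seg 3 [81.5°–164.1°] uniform, h=6: θ=135.7° here. β=54.2, B=82.6. 6·54.2/82.6 = 3.9370 → s = 9.9370

9.9370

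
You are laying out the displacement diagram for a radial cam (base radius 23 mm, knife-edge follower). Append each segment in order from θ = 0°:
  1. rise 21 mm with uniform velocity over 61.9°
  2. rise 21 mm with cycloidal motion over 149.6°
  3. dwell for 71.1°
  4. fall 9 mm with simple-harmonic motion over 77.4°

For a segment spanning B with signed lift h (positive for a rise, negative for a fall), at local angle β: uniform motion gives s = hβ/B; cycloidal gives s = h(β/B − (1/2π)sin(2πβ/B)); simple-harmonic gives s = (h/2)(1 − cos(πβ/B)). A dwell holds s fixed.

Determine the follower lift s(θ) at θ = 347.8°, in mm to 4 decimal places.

seg 1 [0°–61.9°] uniform, h=21: full span → s += 21 → s = 21.0000
seg 2 [61.9°–211.5°] cycloidal, h=21: full span → s += 21 → s = 42.0000
seg 3 [211.5°–282.6°] dwell: s stays 42.0000
seg 4 [282.6°–360°] simple-harmonic, h=-9: θ=347.8° here. β=65.2, B=77.4. -9/2·(1 − cos(π·0.8424)) = -8.4595 → s = 33.5405

33.5405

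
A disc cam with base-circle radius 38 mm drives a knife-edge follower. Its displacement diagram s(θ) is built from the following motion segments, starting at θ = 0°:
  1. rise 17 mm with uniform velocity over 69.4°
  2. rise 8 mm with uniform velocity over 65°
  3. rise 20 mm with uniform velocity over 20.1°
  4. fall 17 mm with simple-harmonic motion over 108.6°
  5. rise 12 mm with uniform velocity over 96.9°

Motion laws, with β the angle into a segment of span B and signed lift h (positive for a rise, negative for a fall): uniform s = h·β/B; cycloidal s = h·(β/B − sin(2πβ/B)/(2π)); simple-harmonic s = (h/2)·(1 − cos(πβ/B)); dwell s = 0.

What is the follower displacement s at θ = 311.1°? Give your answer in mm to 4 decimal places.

seg 1 [0°–69.4°] uniform, h=17: full span → s += 17 → s = 17.0000
seg 2 [69.4°–134.4°] uniform, h=8: full span → s += 8 → s = 25.0000
seg 3 [134.4°–154.5°] uniform, h=20: full span → s += 20 → s = 45.0000
seg 4 [154.5°–263.1°] simple-harmonic, h=-17: full span → s += -17 → s = 28.0000
seg 5 [263.1°–360°] uniform, h=12: θ=311.1° here. β=48, B=96.9. 12·48/96.9 = 5.9443 → s = 33.9443

33.9443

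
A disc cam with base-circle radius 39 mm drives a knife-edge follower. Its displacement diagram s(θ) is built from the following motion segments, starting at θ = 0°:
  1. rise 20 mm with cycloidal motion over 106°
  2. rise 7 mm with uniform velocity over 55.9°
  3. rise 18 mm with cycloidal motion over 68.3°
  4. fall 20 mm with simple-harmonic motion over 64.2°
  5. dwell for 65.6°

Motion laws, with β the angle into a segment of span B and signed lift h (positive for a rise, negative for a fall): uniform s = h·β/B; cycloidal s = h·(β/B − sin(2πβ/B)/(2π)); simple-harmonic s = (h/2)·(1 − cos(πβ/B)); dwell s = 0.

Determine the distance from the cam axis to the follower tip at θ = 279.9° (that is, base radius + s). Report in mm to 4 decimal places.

seg 1 [0°–106°] cycloidal, h=20: full span → s += 20 → s = 20.0000
seg 2 [106°–161.9°] uniform, h=7: full span → s += 7 → s = 27.0000
seg 3 [161.9°–230.2°] cycloidal, h=18: full span → s += 18 → s = 45.0000
seg 4 [230.2°–294.4°] simple-harmonic, h=-20: θ=279.9° here. β=49.7, B=64.2. -20/2·(1 − cos(π·0.7741)) = -17.5866 → s = 27.4134
radial distance = base radius + s = 39 + 27.4134 = 66.4134

66.4134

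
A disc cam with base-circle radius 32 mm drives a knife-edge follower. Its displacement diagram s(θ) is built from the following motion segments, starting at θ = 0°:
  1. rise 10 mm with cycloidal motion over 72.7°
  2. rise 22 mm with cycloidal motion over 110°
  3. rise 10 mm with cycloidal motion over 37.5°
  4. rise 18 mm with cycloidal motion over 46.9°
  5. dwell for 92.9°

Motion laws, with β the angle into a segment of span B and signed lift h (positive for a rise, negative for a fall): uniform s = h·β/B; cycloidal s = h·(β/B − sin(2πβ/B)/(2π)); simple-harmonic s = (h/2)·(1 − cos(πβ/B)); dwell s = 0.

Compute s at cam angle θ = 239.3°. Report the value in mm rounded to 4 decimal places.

seg 1 [0°–72.7°] cycloidal, h=10: full span → s += 10 → s = 10.0000
seg 2 [72.7°–182.7°] cycloidal, h=22: full span → s += 22 → s = 32.0000
seg 3 [182.7°–220.2°] cycloidal, h=10: full span → s += 10 → s = 42.0000
seg 4 [220.2°–267.1°] cycloidal, h=18: θ=239.3° here. β=19.1, B=46.9. 18·(0.4072 − sin(2π·0.4072)/(2π)) = 5.7539 → s = 47.7539

47.7539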